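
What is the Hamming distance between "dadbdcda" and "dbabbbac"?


Comparing "dadbdcda" and "dbabbbac" position by position:
  Position 0: 'd' vs 'd' => same
  Position 1: 'a' vs 'b' => differ
  Position 2: 'd' vs 'a' => differ
  Position 3: 'b' vs 'b' => same
  Position 4: 'd' vs 'b' => differ
  Position 5: 'c' vs 'b' => differ
  Position 6: 'd' vs 'a' => differ
  Position 7: 'a' vs 'c' => differ
Total differences (Hamming distance): 6

6


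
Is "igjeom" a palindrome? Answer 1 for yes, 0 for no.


Input: igjeom
Reversed: moejgi
  Compare pos 0 ('i') with pos 5 ('m'): MISMATCH
  Compare pos 1 ('g') with pos 4 ('o'): MISMATCH
  Compare pos 2 ('j') with pos 3 ('e'): MISMATCH
Result: not a palindrome

0


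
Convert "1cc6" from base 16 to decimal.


Input: "1cc6" in base 16
Positional expansion:
  Digit '1' (value 1) x 16^3 = 4096
  Digit 'c' (value 12) x 16^2 = 3072
  Digit 'c' (value 12) x 16^1 = 192
  Digit '6' (value 6) x 16^0 = 6
Sum = 7366

7366


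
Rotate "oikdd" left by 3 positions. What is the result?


Input: "oikdd", rotate left by 3
First 3 characters: "oik"
Remaining characters: "dd"
Concatenate remaining + first: "dd" + "oik" = "ddoik"

ddoik


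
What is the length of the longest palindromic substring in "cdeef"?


Input: "cdeef"
Checking substrings for palindromes:
  [2:4] "ee" (len 2) => palindrome
Longest palindromic substring: "ee" with length 2

2


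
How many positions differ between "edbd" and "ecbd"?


Comparing "edbd" and "ecbd" position by position:
  Position 0: 'e' vs 'e' => same
  Position 1: 'd' vs 'c' => DIFFER
  Position 2: 'b' vs 'b' => same
  Position 3: 'd' vs 'd' => same
Positions that differ: 1

1


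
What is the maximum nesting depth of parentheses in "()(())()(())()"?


Input: "()(())()(())()"
Tracking depth:
  Position 0 '(': depth becomes 1
  Position 1 ')': depth becomes 0
  Position 2 '(': depth becomes 1
  Position 3 '(': depth becomes 2
  Position 4 ')': depth becomes 1
  Position 5 ')': depth becomes 0
  Position 6 '(': depth becomes 1
  Position 7 ')': depth becomes 0
  Position 8 '(': depth becomes 1
  Position 9 '(': depth becomes 2
  Position 10 ')': depth becomes 1
  Position 11 ')': depth becomes 0
  Position 12 '(': depth becomes 1
  Position 13 ')': depth becomes 0
Maximum depth reached: 2

2


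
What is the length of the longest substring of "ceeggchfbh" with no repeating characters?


Input: "ceeggchfbh"
Sliding window (track last position of each char):
  Position 0 ('c'): window [0,0] length 1 -- new best
  Position 1 ('e'): window [0,1] length 2 -- new best
  Position 2 ('e'): repeat (last at 1), move window start to 2
  Position 2 ('e'): window [2,2] length 1
  Position 3 ('g'): window [2,3] length 2
  Position 4 ('g'): repeat (last at 3), move window start to 4
  Position 4 ('g'): window [4,4] length 1
  Position 5 ('c'): window [4,5] length 2
  Position 6 ('h'): window [4,6] length 3 -- new best
  Position 7 ('f'): window [4,7] length 4 -- new best
  Position 8 ('b'): window [4,8] length 5 -- new best
  Position 9 ('h'): repeat (last at 6), move window start to 7
  Position 9 ('h'): window [7,9] length 3
Longest substring with no repeats: "gchfb" with length 5

5


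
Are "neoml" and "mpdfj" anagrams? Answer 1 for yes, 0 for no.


Strings: "neoml", "mpdfj"
Sorted first:  elmno
Sorted second: dfjmp
Differ at position 0: 'e' vs 'd' => not anagrams

0


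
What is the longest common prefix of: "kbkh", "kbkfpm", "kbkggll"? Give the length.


Words: kbkh, kbkfpm, kbkggll
  Position 0: all 'k' => match
  Position 1: all 'b' => match
  Position 2: all 'k' => match
  Position 3: ('h', 'f', 'g') => mismatch, stop
LCP = "kbk" (length 3)

3


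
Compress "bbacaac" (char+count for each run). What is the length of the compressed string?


Input: bbacaac
Runs:
  'b' x 2 => "b2"
  'a' x 1 => "a1"
  'c' x 1 => "c1"
  'a' x 2 => "a2"
  'c' x 1 => "c1"
Compressed: "b2a1c1a2c1"
Compressed length: 10

10


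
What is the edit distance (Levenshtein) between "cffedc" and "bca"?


Computing edit distance: "cffedc" -> "bca"
DP table:
           b    c    a
      0    1    2    3
  c   1    1    1    2
  f   2    2    2    2
  f   3    3    3    3
  e   4    4    4    4
  d   5    5    5    5
  c   6    6    5    6
Edit distance = dp[6][3] = 6

6


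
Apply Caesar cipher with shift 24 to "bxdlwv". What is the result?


Caesar cipher: shift "bxdlwv" by 24
  'b' (pos 1) + 24 = pos 25 = 'z'
  'x' (pos 23) + 24 = pos 21 = 'v'
  'd' (pos 3) + 24 = pos 1 = 'b'
  'l' (pos 11) + 24 = pos 9 = 'j'
  'w' (pos 22) + 24 = pos 20 = 'u'
  'v' (pos 21) + 24 = pos 19 = 't'
Result: zvbjut

zvbjut


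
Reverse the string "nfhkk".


Input: nfhkk
Reading characters right to left:
  Position 4: 'k'
  Position 3: 'k'
  Position 2: 'h'
  Position 1: 'f'
  Position 0: 'n'
Reversed: kkhfn

kkhfn


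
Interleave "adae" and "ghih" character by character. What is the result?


Interleaving "adae" and "ghih":
  Position 0: 'a' from first, 'g' from second => "ag"
  Position 1: 'd' from first, 'h' from second => "dh"
  Position 2: 'a' from first, 'i' from second => "ai"
  Position 3: 'e' from first, 'h' from second => "eh"
Result: agdhaieh

agdhaieh


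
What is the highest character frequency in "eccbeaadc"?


Input: eccbeaadc
Character counts:
  'a': 2
  'b': 1
  'c': 3
  'd': 1
  'e': 2
Maximum frequency: 3

3


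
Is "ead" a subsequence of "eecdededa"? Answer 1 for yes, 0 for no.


Check if "ead" is a subsequence of "eecdededa"
Greedy scan:
  Position 0 ('e'): matches sub[0] = 'e'
  Position 1 ('e'): no match needed
  Position 2 ('c'): no match needed
  Position 3 ('d'): no match needed
  Position 4 ('e'): no match needed
  Position 5 ('d'): no match needed
  Position 6 ('e'): no match needed
  Position 7 ('d'): no match needed
  Position 8 ('a'): matches sub[1] = 'a'
Only matched 2/3 characters => not a subsequence

0


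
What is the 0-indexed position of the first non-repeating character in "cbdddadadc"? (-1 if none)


Input: cbdddadadc
Character frequencies:
  'a': 2
  'b': 1
  'c': 2
  'd': 5
Scanning left to right for freq == 1:
  Position 0 ('c'): freq=2, skip
  Position 1 ('b'): unique! => answer = 1

1


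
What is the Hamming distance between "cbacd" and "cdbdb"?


Comparing "cbacd" and "cdbdb" position by position:
  Position 0: 'c' vs 'c' => same
  Position 1: 'b' vs 'd' => differ
  Position 2: 'a' vs 'b' => differ
  Position 3: 'c' vs 'd' => differ
  Position 4: 'd' vs 'b' => differ
Total differences (Hamming distance): 4

4


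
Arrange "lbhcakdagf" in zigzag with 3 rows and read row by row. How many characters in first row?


Zigzag "lbhcakdagf" into 3 rows:
Placing characters:
  'l' => row 0
  'b' => row 1
  'h' => row 2
  'c' => row 1
  'a' => row 0
  'k' => row 1
  'd' => row 2
  'a' => row 1
  'g' => row 0
  'f' => row 1
Rows:
  Row 0: "lag"
  Row 1: "bckaf"
  Row 2: "hd"
First row length: 3

3


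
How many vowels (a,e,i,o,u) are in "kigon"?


Input: kigon
Checking each character:
  'k' at position 0: consonant
  'i' at position 1: vowel (running total: 1)
  'g' at position 2: consonant
  'o' at position 3: vowel (running total: 2)
  'n' at position 4: consonant
Total vowels: 2

2


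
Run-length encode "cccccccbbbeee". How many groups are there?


Input: cccccccbbbeee
Scanning for consecutive runs:
  Group 1: 'c' x 7 (positions 0-6)
  Group 2: 'b' x 3 (positions 7-9)
  Group 3: 'e' x 3 (positions 10-12)
Total groups: 3

3


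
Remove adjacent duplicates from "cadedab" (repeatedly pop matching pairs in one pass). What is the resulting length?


Input: cadedab
Stack-based adjacent duplicate removal:
  Read 'c': push. Stack: c
  Read 'a': push. Stack: ca
  Read 'd': push. Stack: cad
  Read 'e': push. Stack: cade
  Read 'd': push. Stack: caded
  Read 'a': push. Stack: cadeda
  Read 'b': push. Stack: cadedab
Final stack: "cadedab" (length 7)

7


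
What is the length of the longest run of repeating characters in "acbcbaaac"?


Input: "acbcbaaac"
Scanning for longest run:
  Position 1 ('c'): new char, reset run to 1
  Position 2 ('b'): new char, reset run to 1
  Position 3 ('c'): new char, reset run to 1
  Position 4 ('b'): new char, reset run to 1
  Position 5 ('a'): new char, reset run to 1
  Position 6 ('a'): continues run of 'a', length=2
  Position 7 ('a'): continues run of 'a', length=3
  Position 8 ('c'): new char, reset run to 1
Longest run: 'a' with length 3

3


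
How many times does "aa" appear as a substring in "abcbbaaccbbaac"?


Searching for "aa" in "abcbbaaccbbaac"
Scanning each position:
  Position 0: "ab" => no
  Position 1: "bc" => no
  Position 2: "cb" => no
  Position 3: "bb" => no
  Position 4: "ba" => no
  Position 5: "aa" => MATCH
  Position 6: "ac" => no
  Position 7: "cc" => no
  Position 8: "cb" => no
  Position 9: "bb" => no
  Position 10: "ba" => no
  Position 11: "aa" => MATCH
  Position 12: "ac" => no
Total occurrences: 2

2


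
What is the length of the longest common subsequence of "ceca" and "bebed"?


LCS of "ceca" and "bebed"
DP table:
           b    e    b    e    d
      0    0    0    0    0    0
  c   0    0    0    0    0    0
  e   0    0    1    1    1    1
  c   0    0    1    1    1    1
  a   0    0    1    1    1    1
LCS length = dp[4][5] = 1

1


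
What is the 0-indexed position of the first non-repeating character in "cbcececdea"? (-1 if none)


Input: cbcececdea
Character frequencies:
  'a': 1
  'b': 1
  'c': 4
  'd': 1
  'e': 3
Scanning left to right for freq == 1:
  Position 0 ('c'): freq=4, skip
  Position 1 ('b'): unique! => answer = 1

1


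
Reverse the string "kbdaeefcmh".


Input: kbdaeefcmh
Reading characters right to left:
  Position 9: 'h'
  Position 8: 'm'
  Position 7: 'c'
  Position 6: 'f'
  Position 5: 'e'
  Position 4: 'e'
  Position 3: 'a'
  Position 2: 'd'
  Position 1: 'b'
  Position 0: 'k'
Reversed: hmcfeeadbk

hmcfeeadbk


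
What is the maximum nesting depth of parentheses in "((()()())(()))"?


Input: "((()()())(()))"
Tracking depth:
  Position 0 '(': depth becomes 1
  Position 1 '(': depth becomes 2
  Position 2 '(': depth becomes 3
  Position 3 ')': depth becomes 2
  Position 4 '(': depth becomes 3
  Position 5 ')': depth becomes 2
  Position 6 '(': depth becomes 3
  Position 7 ')': depth becomes 2
  Position 8 ')': depth becomes 1
  Position 9 '(': depth becomes 2
  Position 10 '(': depth becomes 3
  Position 11 ')': depth becomes 2
  Position 12 ')': depth becomes 1
  Position 13 ')': depth becomes 0
Maximum depth reached: 3

3


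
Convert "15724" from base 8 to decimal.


Input: "15724" in base 8
Positional expansion:
  Digit '1' (value 1) x 8^4 = 4096
  Digit '5' (value 5) x 8^3 = 2560
  Digit '7' (value 7) x 8^2 = 448
  Digit '2' (value 2) x 8^1 = 16
  Digit '4' (value 4) x 8^0 = 4
Sum = 7124

7124


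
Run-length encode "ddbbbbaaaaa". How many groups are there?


Input: ddbbbbaaaaa
Scanning for consecutive runs:
  Group 1: 'd' x 2 (positions 0-1)
  Group 2: 'b' x 4 (positions 2-5)
  Group 3: 'a' x 5 (positions 6-10)
Total groups: 3

3


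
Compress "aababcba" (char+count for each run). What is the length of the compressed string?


Input: aababcba
Runs:
  'a' x 2 => "a2"
  'b' x 1 => "b1"
  'a' x 1 => "a1"
  'b' x 1 => "b1"
  'c' x 1 => "c1"
  'b' x 1 => "b1"
  'a' x 1 => "a1"
Compressed: "a2b1a1b1c1b1a1"
Compressed length: 14

14


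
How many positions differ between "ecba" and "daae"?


Comparing "ecba" and "daae" position by position:
  Position 0: 'e' vs 'd' => DIFFER
  Position 1: 'c' vs 'a' => DIFFER
  Position 2: 'b' vs 'a' => DIFFER
  Position 3: 'a' vs 'e' => DIFFER
Positions that differ: 4

4


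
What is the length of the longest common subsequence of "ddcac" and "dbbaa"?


LCS of "ddcac" and "dbbaa"
DP table:
           d    b    b    a    a
      0    0    0    0    0    0
  d   0    1    1    1    1    1
  d   0    1    1    1    1    1
  c   0    1    1    1    1    1
  a   0    1    1    1    2    2
  c   0    1    1    1    2    2
LCS length = dp[5][5] = 2

2


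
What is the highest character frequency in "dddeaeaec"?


Input: dddeaeaec
Character counts:
  'a': 2
  'c': 1
  'd': 3
  'e': 3
Maximum frequency: 3

3


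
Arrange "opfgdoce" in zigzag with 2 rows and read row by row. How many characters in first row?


Zigzag "opfgdoce" into 2 rows:
Placing characters:
  'o' => row 0
  'p' => row 1
  'f' => row 0
  'g' => row 1
  'd' => row 0
  'o' => row 1
  'c' => row 0
  'e' => row 1
Rows:
  Row 0: "ofdc"
  Row 1: "pgoe"
First row length: 4

4


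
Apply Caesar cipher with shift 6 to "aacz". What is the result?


Caesar cipher: shift "aacz" by 6
  'a' (pos 0) + 6 = pos 6 = 'g'
  'a' (pos 0) + 6 = pos 6 = 'g'
  'c' (pos 2) + 6 = pos 8 = 'i'
  'z' (pos 25) + 6 = pos 5 = 'f'
Result: ggif

ggif


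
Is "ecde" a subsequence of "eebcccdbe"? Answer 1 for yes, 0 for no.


Check if "ecde" is a subsequence of "eebcccdbe"
Greedy scan:
  Position 0 ('e'): matches sub[0] = 'e'
  Position 1 ('e'): no match needed
  Position 2 ('b'): no match needed
  Position 3 ('c'): matches sub[1] = 'c'
  Position 4 ('c'): no match needed
  Position 5 ('c'): no match needed
  Position 6 ('d'): matches sub[2] = 'd'
  Position 7 ('b'): no match needed
  Position 8 ('e'): matches sub[3] = 'e'
All 4 characters matched => is a subsequence

1


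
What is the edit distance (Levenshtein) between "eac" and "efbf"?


Computing edit distance: "eac" -> "efbf"
DP table:
           e    f    b    f
      0    1    2    3    4
  e   1    0    1    2    3
  a   2    1    1    2    3
  c   3    2    2    2    3
Edit distance = dp[3][4] = 3

3


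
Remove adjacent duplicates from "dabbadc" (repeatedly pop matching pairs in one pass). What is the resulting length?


Input: dabbadc
Stack-based adjacent duplicate removal:
  Read 'd': push. Stack: d
  Read 'a': push. Stack: da
  Read 'b': push. Stack: dab
  Read 'b': matches stack top 'b' => pop. Stack: da
  Read 'a': matches stack top 'a' => pop. Stack: d
  Read 'd': matches stack top 'd' => pop. Stack: (empty)
  Read 'c': push. Stack: c
Final stack: "c" (length 1)

1


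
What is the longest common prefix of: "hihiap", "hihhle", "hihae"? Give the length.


Words: hihiap, hihhle, hihae
  Position 0: all 'h' => match
  Position 1: all 'i' => match
  Position 2: all 'h' => match
  Position 3: ('i', 'h', 'a') => mismatch, stop
LCP = "hih" (length 3)

3


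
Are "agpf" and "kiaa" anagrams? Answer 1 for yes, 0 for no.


Strings: "agpf", "kiaa"
Sorted first:  afgp
Sorted second: aaik
Differ at position 1: 'f' vs 'a' => not anagrams

0


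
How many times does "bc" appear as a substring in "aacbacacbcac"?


Searching for "bc" in "aacbacacbcac"
Scanning each position:
  Position 0: "aa" => no
  Position 1: "ac" => no
  Position 2: "cb" => no
  Position 3: "ba" => no
  Position 4: "ac" => no
  Position 5: "ca" => no
  Position 6: "ac" => no
  Position 7: "cb" => no
  Position 8: "bc" => MATCH
  Position 9: "ca" => no
  Position 10: "ac" => no
Total occurrences: 1

1


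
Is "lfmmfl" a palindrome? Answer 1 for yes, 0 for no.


Input: lfmmfl
Reversed: lfmmfl
  Compare pos 0 ('l') with pos 5 ('l'): match
  Compare pos 1 ('f') with pos 4 ('f'): match
  Compare pos 2 ('m') with pos 3 ('m'): match
Result: palindrome

1


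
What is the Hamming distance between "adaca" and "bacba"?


Comparing "adaca" and "bacba" position by position:
  Position 0: 'a' vs 'b' => differ
  Position 1: 'd' vs 'a' => differ
  Position 2: 'a' vs 'c' => differ
  Position 3: 'c' vs 'b' => differ
  Position 4: 'a' vs 'a' => same
Total differences (Hamming distance): 4

4


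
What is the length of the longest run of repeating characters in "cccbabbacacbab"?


Input: "cccbabbacacbab"
Scanning for longest run:
  Position 1 ('c'): continues run of 'c', length=2
  Position 2 ('c'): continues run of 'c', length=3
  Position 3 ('b'): new char, reset run to 1
  Position 4 ('a'): new char, reset run to 1
  Position 5 ('b'): new char, reset run to 1
  Position 6 ('b'): continues run of 'b', length=2
  Position 7 ('a'): new char, reset run to 1
  Position 8 ('c'): new char, reset run to 1
  Position 9 ('a'): new char, reset run to 1
  Position 10 ('c'): new char, reset run to 1
  Position 11 ('b'): new char, reset run to 1
  Position 12 ('a'): new char, reset run to 1
  Position 13 ('b'): new char, reset run to 1
Longest run: 'c' with length 3

3


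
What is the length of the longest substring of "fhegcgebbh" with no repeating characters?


Input: "fhegcgebbh"
Sliding window (track last position of each char):
  Position 0 ('f'): window [0,0] length 1 -- new best
  Position 1 ('h'): window [0,1] length 2 -- new best
  Position 2 ('e'): window [0,2] length 3 -- new best
  Position 3 ('g'): window [0,3] length 4 -- new best
  Position 4 ('c'): window [0,4] length 5 -- new best
  Position 5 ('g'): repeat (last at 3), move window start to 4
  Position 5 ('g'): window [4,5] length 2
  Position 6 ('e'): window [4,6] length 3
  Position 7 ('b'): window [4,7] length 4
  Position 8 ('b'): repeat (last at 7), move window start to 8
  Position 8 ('b'): window [8,8] length 1
  Position 9 ('h'): window [8,9] length 2
Longest substring with no repeats: "fhegc" with length 5

5


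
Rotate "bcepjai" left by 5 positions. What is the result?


Input: "bcepjai", rotate left by 5
First 5 characters: "bcepj"
Remaining characters: "ai"
Concatenate remaining + first: "ai" + "bcepj" = "aibcepj"

aibcepj


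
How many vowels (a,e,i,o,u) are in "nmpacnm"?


Input: nmpacnm
Checking each character:
  'n' at position 0: consonant
  'm' at position 1: consonant
  'p' at position 2: consonant
  'a' at position 3: vowel (running total: 1)
  'c' at position 4: consonant
  'n' at position 5: consonant
  'm' at position 6: consonant
Total vowels: 1

1


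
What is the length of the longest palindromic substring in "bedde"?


Input: "bedde"
Checking substrings for palindromes:
  [1:5] "edde" (len 4) => palindrome
  [2:4] "dd" (len 2) => palindrome
Longest palindromic substring: "edde" with length 4

4


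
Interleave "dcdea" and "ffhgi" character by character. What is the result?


Interleaving "dcdea" and "ffhgi":
  Position 0: 'd' from first, 'f' from second => "df"
  Position 1: 'c' from first, 'f' from second => "cf"
  Position 2: 'd' from first, 'h' from second => "dh"
  Position 3: 'e' from first, 'g' from second => "eg"
  Position 4: 'a' from first, 'i' from second => "ai"
Result: dfcfdhegai

dfcfdhegai


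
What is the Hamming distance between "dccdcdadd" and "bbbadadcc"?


Comparing "dccdcdadd" and "bbbadadcc" position by position:
  Position 0: 'd' vs 'b' => differ
  Position 1: 'c' vs 'b' => differ
  Position 2: 'c' vs 'b' => differ
  Position 3: 'd' vs 'a' => differ
  Position 4: 'c' vs 'd' => differ
  Position 5: 'd' vs 'a' => differ
  Position 6: 'a' vs 'd' => differ
  Position 7: 'd' vs 'c' => differ
  Position 8: 'd' vs 'c' => differ
Total differences (Hamming distance): 9

9


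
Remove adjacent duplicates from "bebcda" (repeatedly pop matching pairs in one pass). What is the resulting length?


Input: bebcda
Stack-based adjacent duplicate removal:
  Read 'b': push. Stack: b
  Read 'e': push. Stack: be
  Read 'b': push. Stack: beb
  Read 'c': push. Stack: bebc
  Read 'd': push. Stack: bebcd
  Read 'a': push. Stack: bebcda
Final stack: "bebcda" (length 6)

6


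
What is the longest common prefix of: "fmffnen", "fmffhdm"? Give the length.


Words: fmffnen, fmffhdm
  Position 0: all 'f' => match
  Position 1: all 'm' => match
  Position 2: all 'f' => match
  Position 3: all 'f' => match
  Position 4: ('n', 'h') => mismatch, stop
LCP = "fmff" (length 4)

4


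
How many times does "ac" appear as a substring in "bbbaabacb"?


Searching for "ac" in "bbbaabacb"
Scanning each position:
  Position 0: "bb" => no
  Position 1: "bb" => no
  Position 2: "ba" => no
  Position 3: "aa" => no
  Position 4: "ab" => no
  Position 5: "ba" => no
  Position 6: "ac" => MATCH
  Position 7: "cb" => no
Total occurrences: 1

1


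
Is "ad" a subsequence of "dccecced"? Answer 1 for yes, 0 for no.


Check if "ad" is a subsequence of "dccecced"
Greedy scan:
  Position 0 ('d'): no match needed
  Position 1 ('c'): no match needed
  Position 2 ('c'): no match needed
  Position 3 ('e'): no match needed
  Position 4 ('c'): no match needed
  Position 5 ('c'): no match needed
  Position 6 ('e'): no match needed
  Position 7 ('d'): no match needed
Only matched 0/2 characters => not a subsequence

0


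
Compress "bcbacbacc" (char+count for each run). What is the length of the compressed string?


Input: bcbacbacc
Runs:
  'b' x 1 => "b1"
  'c' x 1 => "c1"
  'b' x 1 => "b1"
  'a' x 1 => "a1"
  'c' x 1 => "c1"
  'b' x 1 => "b1"
  'a' x 1 => "a1"
  'c' x 2 => "c2"
Compressed: "b1c1b1a1c1b1a1c2"
Compressed length: 16

16


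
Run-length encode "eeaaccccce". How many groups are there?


Input: eeaaccccce
Scanning for consecutive runs:
  Group 1: 'e' x 2 (positions 0-1)
  Group 2: 'a' x 2 (positions 2-3)
  Group 3: 'c' x 5 (positions 4-8)
  Group 4: 'e' x 1 (positions 9-9)
Total groups: 4

4


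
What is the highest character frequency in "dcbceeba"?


Input: dcbceeba
Character counts:
  'a': 1
  'b': 2
  'c': 2
  'd': 1
  'e': 2
Maximum frequency: 2

2


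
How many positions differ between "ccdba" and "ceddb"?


Comparing "ccdba" and "ceddb" position by position:
  Position 0: 'c' vs 'c' => same
  Position 1: 'c' vs 'e' => DIFFER
  Position 2: 'd' vs 'd' => same
  Position 3: 'b' vs 'd' => DIFFER
  Position 4: 'a' vs 'b' => DIFFER
Positions that differ: 3

3


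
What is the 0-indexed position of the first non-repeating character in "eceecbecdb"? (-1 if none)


Input: eceecbecdb
Character frequencies:
  'b': 2
  'c': 3
  'd': 1
  'e': 4
Scanning left to right for freq == 1:
  Position 0 ('e'): freq=4, skip
  Position 1 ('c'): freq=3, skip
  Position 2 ('e'): freq=4, skip
  Position 3 ('e'): freq=4, skip
  Position 4 ('c'): freq=3, skip
  Position 5 ('b'): freq=2, skip
  Position 6 ('e'): freq=4, skip
  Position 7 ('c'): freq=3, skip
  Position 8 ('d'): unique! => answer = 8

8


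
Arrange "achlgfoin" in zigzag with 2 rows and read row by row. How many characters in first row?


Zigzag "achlgfoin" into 2 rows:
Placing characters:
  'a' => row 0
  'c' => row 1
  'h' => row 0
  'l' => row 1
  'g' => row 0
  'f' => row 1
  'o' => row 0
  'i' => row 1
  'n' => row 0
Rows:
  Row 0: "ahgon"
  Row 1: "clfi"
First row length: 5

5


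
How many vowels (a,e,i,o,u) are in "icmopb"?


Input: icmopb
Checking each character:
  'i' at position 0: vowel (running total: 1)
  'c' at position 1: consonant
  'm' at position 2: consonant
  'o' at position 3: vowel (running total: 2)
  'p' at position 4: consonant
  'b' at position 5: consonant
Total vowels: 2

2


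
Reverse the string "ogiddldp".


Input: ogiddldp
Reading characters right to left:
  Position 7: 'p'
  Position 6: 'd'
  Position 5: 'l'
  Position 4: 'd'
  Position 3: 'd'
  Position 2: 'i'
  Position 1: 'g'
  Position 0: 'o'
Reversed: pdlddigo

pdlddigo


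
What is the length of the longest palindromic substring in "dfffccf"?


Input: "dfffccf"
Checking substrings for palindromes:
  [3:7] "fccf" (len 4) => palindrome
  [1:4] "fff" (len 3) => palindrome
  [1:3] "ff" (len 2) => palindrome
  [2:4] "ff" (len 2) => palindrome
  [4:6] "cc" (len 2) => palindrome
Longest palindromic substring: "fccf" with length 4

4


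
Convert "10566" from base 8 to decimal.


Input: "10566" in base 8
Positional expansion:
  Digit '1' (value 1) x 8^4 = 4096
  Digit '0' (value 0) x 8^3 = 0
  Digit '5' (value 5) x 8^2 = 320
  Digit '6' (value 6) x 8^1 = 48
  Digit '6' (value 6) x 8^0 = 6
Sum = 4470

4470


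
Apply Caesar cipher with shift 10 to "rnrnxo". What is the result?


Caesar cipher: shift "rnrnxo" by 10
  'r' (pos 17) + 10 = pos 1 = 'b'
  'n' (pos 13) + 10 = pos 23 = 'x'
  'r' (pos 17) + 10 = pos 1 = 'b'
  'n' (pos 13) + 10 = pos 23 = 'x'
  'x' (pos 23) + 10 = pos 7 = 'h'
  'o' (pos 14) + 10 = pos 24 = 'y'
Result: bxbxhy

bxbxhy


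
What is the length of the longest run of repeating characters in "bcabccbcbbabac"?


Input: "bcabccbcbbabac"
Scanning for longest run:
  Position 1 ('c'): new char, reset run to 1
  Position 2 ('a'): new char, reset run to 1
  Position 3 ('b'): new char, reset run to 1
  Position 4 ('c'): new char, reset run to 1
  Position 5 ('c'): continues run of 'c', length=2
  Position 6 ('b'): new char, reset run to 1
  Position 7 ('c'): new char, reset run to 1
  Position 8 ('b'): new char, reset run to 1
  Position 9 ('b'): continues run of 'b', length=2
  Position 10 ('a'): new char, reset run to 1
  Position 11 ('b'): new char, reset run to 1
  Position 12 ('a'): new char, reset run to 1
  Position 13 ('c'): new char, reset run to 1
Longest run: 'c' with length 2

2


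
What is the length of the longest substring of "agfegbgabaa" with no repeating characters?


Input: "agfegbgabaa"
Sliding window (track last position of each char):
  Position 0 ('a'): window [0,0] length 1 -- new best
  Position 1 ('g'): window [0,1] length 2 -- new best
  Position 2 ('f'): window [0,2] length 3 -- new best
  Position 3 ('e'): window [0,3] length 4 -- new best
  Position 4 ('g'): repeat (last at 1), move window start to 2
  Position 4 ('g'): window [2,4] length 3
  Position 5 ('b'): window [2,5] length 4
  Position 6 ('g'): repeat (last at 4), move window start to 5
  Position 6 ('g'): window [5,6] length 2
  Position 7 ('a'): window [5,7] length 3
  Position 8 ('b'): repeat (last at 5), move window start to 6
  Position 8 ('b'): window [6,8] length 3
  Position 9 ('a'): repeat (last at 7), move window start to 8
  Position 9 ('a'): window [8,9] length 2
  Position 10 ('a'): repeat (last at 9), move window start to 10
  Position 10 ('a'): window [10,10] length 1
Longest substring with no repeats: "agfe" with length 4

4


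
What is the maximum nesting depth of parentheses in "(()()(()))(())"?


Input: "(()()(()))(())"
Tracking depth:
  Position 0 '(': depth becomes 1
  Position 1 '(': depth becomes 2
  Position 2 ')': depth becomes 1
  Position 3 '(': depth becomes 2
  Position 4 ')': depth becomes 1
  Position 5 '(': depth becomes 2
  Position 6 '(': depth becomes 3
  Position 7 ')': depth becomes 2
  Position 8 ')': depth becomes 1
  Position 9 ')': depth becomes 0
  Position 10 '(': depth becomes 1
  Position 11 '(': depth becomes 2
  Position 12 ')': depth becomes 1
  Position 13 ')': depth becomes 0
Maximum depth reached: 3

3


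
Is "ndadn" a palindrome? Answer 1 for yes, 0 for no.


Input: ndadn
Reversed: ndadn
  Compare pos 0 ('n') with pos 4 ('n'): match
  Compare pos 1 ('d') with pos 3 ('d'): match
Result: palindrome

1


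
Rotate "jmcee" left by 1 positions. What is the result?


Input: "jmcee", rotate left by 1
First 1 characters: "j"
Remaining characters: "mcee"
Concatenate remaining + first: "mcee" + "j" = "mceej"

mceej


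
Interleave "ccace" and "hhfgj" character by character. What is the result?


Interleaving "ccace" and "hhfgj":
  Position 0: 'c' from first, 'h' from second => "ch"
  Position 1: 'c' from first, 'h' from second => "ch"
  Position 2: 'a' from first, 'f' from second => "af"
  Position 3: 'c' from first, 'g' from second => "cg"
  Position 4: 'e' from first, 'j' from second => "ej"
Result: chchafcgej

chchafcgej


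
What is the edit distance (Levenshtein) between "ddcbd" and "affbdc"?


Computing edit distance: "ddcbd" -> "affbdc"
DP table:
           a    f    f    b    d    c
      0    1    2    3    4    5    6
  d   1    1    2    3    4    4    5
  d   2    2    2    3    4    4    5
  c   3    3    3    3    4    5    4
  b   4    4    4    4    3    4    5
  d   5    5    5    5    4    3    4
Edit distance = dp[5][6] = 4

4


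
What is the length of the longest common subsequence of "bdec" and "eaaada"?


LCS of "bdec" and "eaaada"
DP table:
           e    a    a    a    d    a
      0    0    0    0    0    0    0
  b   0    0    0    0    0    0    0
  d   0    0    0    0    0    1    1
  e   0    1    1    1    1    1    1
  c   0    1    1    1    1    1    1
LCS length = dp[4][6] = 1

1


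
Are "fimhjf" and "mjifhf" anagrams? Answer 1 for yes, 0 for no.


Strings: "fimhjf", "mjifhf"
Sorted first:  ffhijm
Sorted second: ffhijm
Sorted forms match => anagrams

1


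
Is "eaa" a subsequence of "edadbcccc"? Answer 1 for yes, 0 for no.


Check if "eaa" is a subsequence of "edadbcccc"
Greedy scan:
  Position 0 ('e'): matches sub[0] = 'e'
  Position 1 ('d'): no match needed
  Position 2 ('a'): matches sub[1] = 'a'
  Position 3 ('d'): no match needed
  Position 4 ('b'): no match needed
  Position 5 ('c'): no match needed
  Position 6 ('c'): no match needed
  Position 7 ('c'): no match needed
  Position 8 ('c'): no match needed
Only matched 2/3 characters => not a subsequence

0


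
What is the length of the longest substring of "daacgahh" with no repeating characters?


Input: "daacgahh"
Sliding window (track last position of each char):
  Position 0 ('d'): window [0,0] length 1 -- new best
  Position 1 ('a'): window [0,1] length 2 -- new best
  Position 2 ('a'): repeat (last at 1), move window start to 2
  Position 2 ('a'): window [2,2] length 1
  Position 3 ('c'): window [2,3] length 2
  Position 4 ('g'): window [2,4] length 3 -- new best
  Position 5 ('a'): repeat (last at 2), move window start to 3
  Position 5 ('a'): window [3,5] length 3
  Position 6 ('h'): window [3,6] length 4 -- new best
  Position 7 ('h'): repeat (last at 6), move window start to 7
  Position 7 ('h'): window [7,7] length 1
Longest substring with no repeats: "cgah" with length 4

4


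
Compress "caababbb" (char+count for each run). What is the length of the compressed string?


Input: caababbb
Runs:
  'c' x 1 => "c1"
  'a' x 2 => "a2"
  'b' x 1 => "b1"
  'a' x 1 => "a1"
  'b' x 3 => "b3"
Compressed: "c1a2b1a1b3"
Compressed length: 10

10


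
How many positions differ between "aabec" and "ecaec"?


Comparing "aabec" and "ecaec" position by position:
  Position 0: 'a' vs 'e' => DIFFER
  Position 1: 'a' vs 'c' => DIFFER
  Position 2: 'b' vs 'a' => DIFFER
  Position 3: 'e' vs 'e' => same
  Position 4: 'c' vs 'c' => same
Positions that differ: 3

3


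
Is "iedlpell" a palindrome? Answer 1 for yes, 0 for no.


Input: iedlpell
Reversed: llepldei
  Compare pos 0 ('i') with pos 7 ('l'): MISMATCH
  Compare pos 1 ('e') with pos 6 ('l'): MISMATCH
  Compare pos 2 ('d') with pos 5 ('e'): MISMATCH
  Compare pos 3 ('l') with pos 4 ('p'): MISMATCH
Result: not a palindrome

0


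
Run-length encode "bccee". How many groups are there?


Input: bccee
Scanning for consecutive runs:
  Group 1: 'b' x 1 (positions 0-0)
  Group 2: 'c' x 2 (positions 1-2)
  Group 3: 'e' x 2 (positions 3-4)
Total groups: 3

3


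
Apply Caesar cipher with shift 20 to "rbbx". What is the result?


Caesar cipher: shift "rbbx" by 20
  'r' (pos 17) + 20 = pos 11 = 'l'
  'b' (pos 1) + 20 = pos 21 = 'v'
  'b' (pos 1) + 20 = pos 21 = 'v'
  'x' (pos 23) + 20 = pos 17 = 'r'
Result: lvvr

lvvr


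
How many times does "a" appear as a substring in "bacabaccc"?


Searching for "a" in "bacabaccc"
Scanning each position:
  Position 0: "b" => no
  Position 1: "a" => MATCH
  Position 2: "c" => no
  Position 3: "a" => MATCH
  Position 4: "b" => no
  Position 5: "a" => MATCH
  Position 6: "c" => no
  Position 7: "c" => no
  Position 8: "c" => no
Total occurrences: 3

3


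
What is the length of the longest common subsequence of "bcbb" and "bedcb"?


LCS of "bcbb" and "bedcb"
DP table:
           b    e    d    c    b
      0    0    0    0    0    0
  b   0    1    1    1    1    1
  c   0    1    1    1    2    2
  b   0    1    1    1    2    3
  b   0    1    1    1    2    3
LCS length = dp[4][5] = 3

3


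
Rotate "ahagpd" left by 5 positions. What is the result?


Input: "ahagpd", rotate left by 5
First 5 characters: "ahagp"
Remaining characters: "d"
Concatenate remaining + first: "d" + "ahagp" = "dahagp"

dahagp


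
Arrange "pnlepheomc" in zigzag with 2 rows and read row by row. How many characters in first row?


Zigzag "pnlepheomc" into 2 rows:
Placing characters:
  'p' => row 0
  'n' => row 1
  'l' => row 0
  'e' => row 1
  'p' => row 0
  'h' => row 1
  'e' => row 0
  'o' => row 1
  'm' => row 0
  'c' => row 1
Rows:
  Row 0: "plpem"
  Row 1: "nehoc"
First row length: 5

5


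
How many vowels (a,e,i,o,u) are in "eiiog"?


Input: eiiog
Checking each character:
  'e' at position 0: vowel (running total: 1)
  'i' at position 1: vowel (running total: 2)
  'i' at position 2: vowel (running total: 3)
  'o' at position 3: vowel (running total: 4)
  'g' at position 4: consonant
Total vowels: 4

4


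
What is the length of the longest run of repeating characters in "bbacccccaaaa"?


Input: "bbacccccaaaa"
Scanning for longest run:
  Position 1 ('b'): continues run of 'b', length=2
  Position 2 ('a'): new char, reset run to 1
  Position 3 ('c'): new char, reset run to 1
  Position 4 ('c'): continues run of 'c', length=2
  Position 5 ('c'): continues run of 'c', length=3
  Position 6 ('c'): continues run of 'c', length=4
  Position 7 ('c'): continues run of 'c', length=5
  Position 8 ('a'): new char, reset run to 1
  Position 9 ('a'): continues run of 'a', length=2
  Position 10 ('a'): continues run of 'a', length=3
  Position 11 ('a'): continues run of 'a', length=4
Longest run: 'c' with length 5

5


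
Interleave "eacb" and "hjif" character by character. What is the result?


Interleaving "eacb" and "hjif":
  Position 0: 'e' from first, 'h' from second => "eh"
  Position 1: 'a' from first, 'j' from second => "aj"
  Position 2: 'c' from first, 'i' from second => "ci"
  Position 3: 'b' from first, 'f' from second => "bf"
Result: ehajcibf

ehajcibf


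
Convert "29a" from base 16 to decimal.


Input: "29a" in base 16
Positional expansion:
  Digit '2' (value 2) x 16^2 = 512
  Digit '9' (value 9) x 16^1 = 144
  Digit 'a' (value 10) x 16^0 = 10
Sum = 666

666


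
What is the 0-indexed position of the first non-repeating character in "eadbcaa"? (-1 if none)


Input: eadbcaa
Character frequencies:
  'a': 3
  'b': 1
  'c': 1
  'd': 1
  'e': 1
Scanning left to right for freq == 1:
  Position 0 ('e'): unique! => answer = 0

0


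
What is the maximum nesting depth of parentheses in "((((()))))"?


Input: "((((()))))"
Tracking depth:
  Position 0 '(': depth becomes 1
  Position 1 '(': depth becomes 2
  Position 2 '(': depth becomes 3
  Position 3 '(': depth becomes 4
  Position 4 '(': depth becomes 5
  Position 5 ')': depth becomes 4
  Position 6 ')': depth becomes 3
  Position 7 ')': depth becomes 2
  Position 8 ')': depth becomes 1
  Position 9 ')': depth becomes 0
Maximum depth reached: 5

5


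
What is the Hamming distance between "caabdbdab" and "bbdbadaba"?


Comparing "caabdbdab" and "bbdbadaba" position by position:
  Position 0: 'c' vs 'b' => differ
  Position 1: 'a' vs 'b' => differ
  Position 2: 'a' vs 'd' => differ
  Position 3: 'b' vs 'b' => same
  Position 4: 'd' vs 'a' => differ
  Position 5: 'b' vs 'd' => differ
  Position 6: 'd' vs 'a' => differ
  Position 7: 'a' vs 'b' => differ
  Position 8: 'b' vs 'a' => differ
Total differences (Hamming distance): 8

8


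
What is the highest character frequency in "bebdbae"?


Input: bebdbae
Character counts:
  'a': 1
  'b': 3
  'd': 1
  'e': 2
Maximum frequency: 3

3


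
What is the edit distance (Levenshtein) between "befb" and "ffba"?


Computing edit distance: "befb" -> "ffba"
DP table:
           f    f    b    a
      0    1    2    3    4
  b   1    1    2    2    3
  e   2    2    2    3    3
  f   3    2    2    3    4
  b   4    3    3    2    3
Edit distance = dp[4][4] = 3

3


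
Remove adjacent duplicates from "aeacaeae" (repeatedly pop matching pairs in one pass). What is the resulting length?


Input: aeacaeae
Stack-based adjacent duplicate removal:
  Read 'a': push. Stack: a
  Read 'e': push. Stack: ae
  Read 'a': push. Stack: aea
  Read 'c': push. Stack: aeac
  Read 'a': push. Stack: aeaca
  Read 'e': push. Stack: aeacae
  Read 'a': push. Stack: aeacaea
  Read 'e': push. Stack: aeacaeae
Final stack: "aeacaeae" (length 8)

8


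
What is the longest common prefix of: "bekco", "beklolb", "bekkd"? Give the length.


Words: bekco, beklolb, bekkd
  Position 0: all 'b' => match
  Position 1: all 'e' => match
  Position 2: all 'k' => match
  Position 3: ('c', 'l', 'k') => mismatch, stop
LCP = "bek" (length 3)

3


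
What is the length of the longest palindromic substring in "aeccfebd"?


Input: "aeccfebd"
Checking substrings for palindromes:
  [2:4] "cc" (len 2) => palindrome
Longest palindromic substring: "cc" with length 2

2


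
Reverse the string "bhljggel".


Input: bhljggel
Reading characters right to left:
  Position 7: 'l'
  Position 6: 'e'
  Position 5: 'g'
  Position 4: 'g'
  Position 3: 'j'
  Position 2: 'l'
  Position 1: 'h'
  Position 0: 'b'
Reversed: leggjlhb

leggjlhb


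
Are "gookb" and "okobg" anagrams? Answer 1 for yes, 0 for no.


Strings: "gookb", "okobg"
Sorted first:  bgkoo
Sorted second: bgkoo
Sorted forms match => anagrams

1


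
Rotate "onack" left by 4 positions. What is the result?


Input: "onack", rotate left by 4
First 4 characters: "onac"
Remaining characters: "k"
Concatenate remaining + first: "k" + "onac" = "konac"

konac


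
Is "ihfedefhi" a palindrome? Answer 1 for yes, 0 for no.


Input: ihfedefhi
Reversed: ihfedefhi
  Compare pos 0 ('i') with pos 8 ('i'): match
  Compare pos 1 ('h') with pos 7 ('h'): match
  Compare pos 2 ('f') with pos 6 ('f'): match
  Compare pos 3 ('e') with pos 5 ('e'): match
Result: palindrome

1


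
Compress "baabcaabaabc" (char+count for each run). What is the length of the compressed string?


Input: baabcaabaabc
Runs:
  'b' x 1 => "b1"
  'a' x 2 => "a2"
  'b' x 1 => "b1"
  'c' x 1 => "c1"
  'a' x 2 => "a2"
  'b' x 1 => "b1"
  'a' x 2 => "a2"
  'b' x 1 => "b1"
  'c' x 1 => "c1"
Compressed: "b1a2b1c1a2b1a2b1c1"
Compressed length: 18

18


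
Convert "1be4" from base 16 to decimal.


Input: "1be4" in base 16
Positional expansion:
  Digit '1' (value 1) x 16^3 = 4096
  Digit 'b' (value 11) x 16^2 = 2816
  Digit 'e' (value 14) x 16^1 = 224
  Digit '4' (value 4) x 16^0 = 4
Sum = 7140

7140


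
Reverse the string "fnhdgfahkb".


Input: fnhdgfahkb
Reading characters right to left:
  Position 9: 'b'
  Position 8: 'k'
  Position 7: 'h'
  Position 6: 'a'
  Position 5: 'f'
  Position 4: 'g'
  Position 3: 'd'
  Position 2: 'h'
  Position 1: 'n'
  Position 0: 'f'
Reversed: bkhafgdhnf

bkhafgdhnf


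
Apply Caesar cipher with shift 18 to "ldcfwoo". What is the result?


Caesar cipher: shift "ldcfwoo" by 18
  'l' (pos 11) + 18 = pos 3 = 'd'
  'd' (pos 3) + 18 = pos 21 = 'v'
  'c' (pos 2) + 18 = pos 20 = 'u'
  'f' (pos 5) + 18 = pos 23 = 'x'
  'w' (pos 22) + 18 = pos 14 = 'o'
  'o' (pos 14) + 18 = pos 6 = 'g'
  'o' (pos 14) + 18 = pos 6 = 'g'
Result: dvuxogg

dvuxogg


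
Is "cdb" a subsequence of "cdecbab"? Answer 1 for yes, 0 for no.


Check if "cdb" is a subsequence of "cdecbab"
Greedy scan:
  Position 0 ('c'): matches sub[0] = 'c'
  Position 1 ('d'): matches sub[1] = 'd'
  Position 2 ('e'): no match needed
  Position 3 ('c'): no match needed
  Position 4 ('b'): matches sub[2] = 'b'
  Position 5 ('a'): no match needed
  Position 6 ('b'): no match needed
All 3 characters matched => is a subsequence

1


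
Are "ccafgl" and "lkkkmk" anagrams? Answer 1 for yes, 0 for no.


Strings: "ccafgl", "lkkkmk"
Sorted first:  accfgl
Sorted second: kkkklm
Differ at position 0: 'a' vs 'k' => not anagrams

0


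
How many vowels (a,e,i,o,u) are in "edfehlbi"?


Input: edfehlbi
Checking each character:
  'e' at position 0: vowel (running total: 1)
  'd' at position 1: consonant
  'f' at position 2: consonant
  'e' at position 3: vowel (running total: 2)
  'h' at position 4: consonant
  'l' at position 5: consonant
  'b' at position 6: consonant
  'i' at position 7: vowel (running total: 3)
Total vowels: 3

3
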